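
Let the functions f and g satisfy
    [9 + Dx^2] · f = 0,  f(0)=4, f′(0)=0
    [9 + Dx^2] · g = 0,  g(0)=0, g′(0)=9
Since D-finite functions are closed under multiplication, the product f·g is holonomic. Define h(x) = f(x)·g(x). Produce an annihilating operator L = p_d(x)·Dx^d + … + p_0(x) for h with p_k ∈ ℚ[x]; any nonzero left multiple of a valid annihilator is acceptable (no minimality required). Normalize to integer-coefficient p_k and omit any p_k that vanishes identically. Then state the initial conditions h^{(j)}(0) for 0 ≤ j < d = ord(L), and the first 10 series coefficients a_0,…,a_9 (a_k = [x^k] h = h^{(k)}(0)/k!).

f: a_k = 4, 0, -18, 0, 27/2, 0, -81/20, 0, 729/1120, 0, …
g: a_k = 0, 9, 0, -27/2, 0, 243/40, 0, -729/560, 0, 729/4480, …
L₀ := L_f ⊗_s L_g (sym. prod.), ord ≤ 4.
L = 36·Dx + Dx^3  (order 3).
h: a_k = 0, 36, 0, -216, 0, 1944/5, 0, -11664/35, 0, 5832/35, …
ICs: h(0) = 0, h′(0) = 36, h′′(0) = 0.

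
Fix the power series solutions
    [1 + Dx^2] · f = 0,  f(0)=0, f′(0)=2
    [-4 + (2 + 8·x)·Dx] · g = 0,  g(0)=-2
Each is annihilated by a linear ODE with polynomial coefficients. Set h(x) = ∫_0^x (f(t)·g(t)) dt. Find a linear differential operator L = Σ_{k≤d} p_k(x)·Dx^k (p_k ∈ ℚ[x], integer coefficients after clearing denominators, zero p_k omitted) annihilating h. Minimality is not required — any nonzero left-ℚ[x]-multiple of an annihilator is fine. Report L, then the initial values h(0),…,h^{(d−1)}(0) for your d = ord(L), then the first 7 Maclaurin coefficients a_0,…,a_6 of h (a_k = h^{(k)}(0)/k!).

f: a_k = 0, 2, 0, -1/3, 0, 1/60, 0, …
g: a_k = -2, -4, 4, -8, 20, -56, 168, …
L₀ := L_f ⊗_s L_g (sym. prod.), ord ≤ 2.
∫: right-multiply L₀ by Dx.
L = (13 + 8·x + 16·x^2)·Dx + (-4 - 16·x)·Dx^2 + (1 + 8·x + 16·x^2)·Dx^3  (order 3).
h: a_k = 0, 0, -2, -8/3, 13/6, -44/15, 1159/180, …
ICs: h(0) = 0, h′(0) = 0, h′′(0) = -4.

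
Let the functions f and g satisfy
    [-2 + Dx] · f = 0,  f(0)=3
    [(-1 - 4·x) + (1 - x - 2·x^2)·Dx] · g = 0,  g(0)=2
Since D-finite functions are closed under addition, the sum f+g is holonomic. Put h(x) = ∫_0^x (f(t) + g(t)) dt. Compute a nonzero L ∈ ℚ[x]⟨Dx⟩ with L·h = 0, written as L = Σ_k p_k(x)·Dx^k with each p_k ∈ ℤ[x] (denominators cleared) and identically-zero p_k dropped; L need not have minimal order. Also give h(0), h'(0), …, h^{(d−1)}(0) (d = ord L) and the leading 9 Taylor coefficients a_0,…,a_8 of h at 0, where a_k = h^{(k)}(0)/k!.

f: a_k = 3, 6, 6, 4, 2, 4/5, 4/15, 8/105, 2/105, …
g: a_k = 2, 2, 6, 10, 22, 42, 86, 170, 342, …
f+g: L₀ = lclm(L_f,L_g), ord ≤ 1+1.
∫: right-multiply L₀ by Dx.
L = (8 + 12·x + 72·x^2 + 32·x^3)·Dx + (-2 - 20·x - 36·x^2 + 16·x^3 + 16·x^4)·Dx^2 + (-1 + 7·x - 16·x^3 - 8·x^4)·Dx^3  (order 3).
h: a_k = 0, 5, 4, 4, 7/2, 24/5, 107/15, 1294/105, 8929/420, …
ICs: h(0) = 0, h′(0) = 5, h′′(0) = 8.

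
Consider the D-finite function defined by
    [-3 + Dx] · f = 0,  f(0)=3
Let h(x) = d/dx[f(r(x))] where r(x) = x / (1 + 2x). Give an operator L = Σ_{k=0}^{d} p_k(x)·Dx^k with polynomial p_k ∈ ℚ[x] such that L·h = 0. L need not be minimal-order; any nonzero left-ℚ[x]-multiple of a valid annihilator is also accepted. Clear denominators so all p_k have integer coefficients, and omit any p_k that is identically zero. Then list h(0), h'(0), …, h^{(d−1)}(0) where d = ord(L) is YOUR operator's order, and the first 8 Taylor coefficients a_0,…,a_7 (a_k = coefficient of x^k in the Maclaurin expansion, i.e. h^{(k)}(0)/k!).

f: a_k = 3, 9, 27/2, 27/2, 81/8, 243/40, 243/80, 729/560, …
Change of var in L_f (x↦r) gives L₀.
Differentiate: ansatz ord ≤ ord L₀ ⇒ L.
L = (-1 - 8·x) + (-1 - 4·x - 4·x^2)·Dx  (order 1).
h: a_k = 9, -9, -27/2, 153/2, -1557/8, 14229/40, -37323/80, 136251/560, …
ICs: h(0) = 9.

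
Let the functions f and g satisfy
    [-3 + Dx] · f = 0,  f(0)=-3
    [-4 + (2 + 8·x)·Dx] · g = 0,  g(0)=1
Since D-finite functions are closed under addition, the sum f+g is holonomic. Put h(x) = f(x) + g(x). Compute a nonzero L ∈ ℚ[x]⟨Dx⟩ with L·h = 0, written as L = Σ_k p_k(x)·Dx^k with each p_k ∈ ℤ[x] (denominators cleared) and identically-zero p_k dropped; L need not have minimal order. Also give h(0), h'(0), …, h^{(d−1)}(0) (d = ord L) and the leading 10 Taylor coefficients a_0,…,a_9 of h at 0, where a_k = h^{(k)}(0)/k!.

f: a_k = -3, -9, -27/2, -27/2, -81/8, -243/40, -243/80, -729/560, -2187/4480, -729/4480, …
g: a_k = 1, 2, -2, 4, -10, 28, -84, 264, -858, 2860, …
h₀=f+g: left-lcm gives L₀, ord ≤ 2.
L = (30 + 72·x) + (-13 - 72·x - 144·x^2)·Dx + (1 + 16·x + 48·x^2)·Dx^2  (order 2).
h: a_k = -2, -7, -31/2, -19/2, -161/8, 877/40, -6963/80, 147111/560, -3846027/4480, 12812071/4480, …
ICs: h(0) = -2, h′(0) = -7.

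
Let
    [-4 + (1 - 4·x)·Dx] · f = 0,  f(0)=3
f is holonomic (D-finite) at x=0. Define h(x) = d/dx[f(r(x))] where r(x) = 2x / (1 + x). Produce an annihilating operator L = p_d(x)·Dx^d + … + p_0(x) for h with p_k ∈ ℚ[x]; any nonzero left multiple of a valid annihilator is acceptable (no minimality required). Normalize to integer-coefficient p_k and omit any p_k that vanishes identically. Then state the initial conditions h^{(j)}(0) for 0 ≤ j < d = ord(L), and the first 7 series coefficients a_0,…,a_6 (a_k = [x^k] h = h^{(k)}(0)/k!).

L = 14 + (-1 + 7·x)·Dx  (order 1).
h: a_k = 24, 336, 3528, 32928, 288120, 2420208, 19765032, …
ICs: h(0) = 24.

f: a_k = 3, 12, 48, 192, 768, 3072, 12288, …
h₀=f(r): pull back L_f along r ⇒ L₀.
h₀' ⇒ L via d/dx closure of L₀.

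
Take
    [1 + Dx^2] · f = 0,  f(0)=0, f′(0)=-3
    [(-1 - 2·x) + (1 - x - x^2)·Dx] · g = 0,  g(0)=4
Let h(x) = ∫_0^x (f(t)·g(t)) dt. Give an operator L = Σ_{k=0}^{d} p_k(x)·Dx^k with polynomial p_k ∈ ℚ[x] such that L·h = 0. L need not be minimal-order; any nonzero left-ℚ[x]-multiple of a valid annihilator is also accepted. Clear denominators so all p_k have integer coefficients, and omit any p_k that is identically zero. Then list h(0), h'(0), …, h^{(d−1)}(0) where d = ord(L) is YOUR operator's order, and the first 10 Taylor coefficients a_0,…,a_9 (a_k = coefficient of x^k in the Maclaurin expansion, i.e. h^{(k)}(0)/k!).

f: a_k = 0, -3, 0, 1/2, 0, -1/40, 0, 1/1680, 0, -1/120960, …
g: a_k = 4, 4, 8, 12, 20, 32, 52, 84, 136, 220, …
f·g: L₀ = L_f ⊗_s L_g, ord ≤ 2·1.
h=∫h₀ ⇒ L = L₀·Dx.
L = (1 + x + x^2)·Dx + (2 + 4·x)·Dx^2 + (-1 + x + x^2)·Dx^3  (order 3).
h: a_k = 0, 0, -6, -4, -11/2, -34/5, -187/20, -901/70, -61403/3360, -19849/756, …
ICs: h(0) = 0, h′(0) = 0, h′′(0) = -12.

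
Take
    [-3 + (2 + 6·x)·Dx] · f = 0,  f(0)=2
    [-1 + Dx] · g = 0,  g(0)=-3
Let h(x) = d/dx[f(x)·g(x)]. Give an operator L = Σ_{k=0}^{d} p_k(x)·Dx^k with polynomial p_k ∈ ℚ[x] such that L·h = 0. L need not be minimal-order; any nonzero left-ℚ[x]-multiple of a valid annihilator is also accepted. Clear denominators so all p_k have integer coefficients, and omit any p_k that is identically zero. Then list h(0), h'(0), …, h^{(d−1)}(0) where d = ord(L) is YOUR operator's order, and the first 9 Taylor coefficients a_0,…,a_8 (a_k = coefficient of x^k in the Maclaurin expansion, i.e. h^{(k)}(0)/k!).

L = (7 + 60·x + 36·x^2) + (-10 - 42·x - 36·x^2)·Dx  (order 1).
h: a_k = -15, -21/2, -213/8, 671/16, -16157/128, 88837/256, -14933039/15360, 589833983/215040, -3828061859/491520, …
ICs: h(0) = -15.

f: a_k = 2, 3, -9/4, 27/8, -405/64, 1701/128, -15309/512, 72171/1024, -2814669/16384, …
g: a_k = -3, -3, -3/2, -1/2, -1/8, -1/40, -1/240, -1/1680, -1/13440, …
Sym-product of L_f,L_g gives L₀ (≤ ord 1).
Derive L from L₀ (diff closure).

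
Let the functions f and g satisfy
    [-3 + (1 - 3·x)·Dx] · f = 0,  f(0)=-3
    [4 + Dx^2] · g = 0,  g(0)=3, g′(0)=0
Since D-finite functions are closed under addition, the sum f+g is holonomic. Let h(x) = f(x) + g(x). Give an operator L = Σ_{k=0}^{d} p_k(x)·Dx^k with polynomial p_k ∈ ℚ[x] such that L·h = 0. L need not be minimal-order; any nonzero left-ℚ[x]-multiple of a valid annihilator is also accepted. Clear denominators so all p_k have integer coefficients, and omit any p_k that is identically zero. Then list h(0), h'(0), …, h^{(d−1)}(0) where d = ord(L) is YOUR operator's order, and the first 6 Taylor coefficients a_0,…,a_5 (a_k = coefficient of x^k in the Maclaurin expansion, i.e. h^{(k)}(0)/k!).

L = (348 - 144·x + 216·x^2) + (-44 + 180·x - 216·x^2 + 216·x^3)·Dx + (87 - 36·x + 54·x^2)·Dx^2 + (-11 + 45·x - 54·x^2 + 54·x^3)·Dx^3  (order 3).
h: a_k = 0, -9, -33, -81, -241, -729, …
ICs: h(0) = 0, h′(0) = -9, h′′(0) = -66.

f: a_k = -3, -9, -27, -81, -243, -729, …
g: a_k = 3, 0, -6, 0, 2, 0, …
L₀ := lclm(L_f,L_g); ord L₀ ≤ 1+2.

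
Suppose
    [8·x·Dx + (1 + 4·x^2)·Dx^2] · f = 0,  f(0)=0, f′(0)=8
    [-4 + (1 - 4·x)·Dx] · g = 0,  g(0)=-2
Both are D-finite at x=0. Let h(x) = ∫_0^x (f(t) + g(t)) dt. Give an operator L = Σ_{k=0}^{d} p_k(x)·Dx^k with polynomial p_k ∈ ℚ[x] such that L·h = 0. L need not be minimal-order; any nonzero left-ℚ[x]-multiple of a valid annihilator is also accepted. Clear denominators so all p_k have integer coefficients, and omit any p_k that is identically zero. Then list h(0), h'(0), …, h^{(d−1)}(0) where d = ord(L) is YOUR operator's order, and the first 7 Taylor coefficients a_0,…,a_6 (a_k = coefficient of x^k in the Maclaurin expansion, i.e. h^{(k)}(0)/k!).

L = (8 - 128·x - 96·x^2)·Dx^2 + (-13 + 8·x - 100·x^2 - 96·x^3)·Dx^3 + (1 - 3·x - 12·x^3 - 16·x^4)·Dx^4  (order 4).
h: a_k = 0, -2, 0, -32/3, -104/3, -512/5, -5056/15, …
ICs: h(0) = 0, h′(0) = -2, h′′(0) = 0, h′′′(0) = -64.

f: a_k = 0, 8, 0, -32/3, 0, 128/5, 0, …
g: a_k = -2, -8, -32, -128, -512, -2048, -8192, …
L₀ := lclm(L_f,L_g); ord L₀ ≤ 2+1.
∫: right-multiply L₀ by Dx.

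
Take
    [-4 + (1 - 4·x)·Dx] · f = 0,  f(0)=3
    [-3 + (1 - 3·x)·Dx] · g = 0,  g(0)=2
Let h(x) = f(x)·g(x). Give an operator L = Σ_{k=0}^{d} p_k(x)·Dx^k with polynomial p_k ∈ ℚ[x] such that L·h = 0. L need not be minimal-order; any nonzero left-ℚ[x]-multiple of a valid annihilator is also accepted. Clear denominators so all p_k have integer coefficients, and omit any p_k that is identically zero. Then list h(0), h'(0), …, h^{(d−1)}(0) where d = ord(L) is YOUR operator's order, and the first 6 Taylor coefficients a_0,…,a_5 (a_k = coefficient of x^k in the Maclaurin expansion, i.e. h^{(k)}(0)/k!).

f: a_k = 3, 12, 48, 192, 768, 3072, …
g: a_k = 2, 6, 18, 54, 162, 486, …
Product ⇒ symmetric product L₀, ord ≤ 1.
L = (-7 + 24·x) + (1 - 7·x + 12·x^2)·Dx  (order 1).
h: a_k = 6, 42, 222, 1050, 4686, 20202, …
ICs: h(0) = 6.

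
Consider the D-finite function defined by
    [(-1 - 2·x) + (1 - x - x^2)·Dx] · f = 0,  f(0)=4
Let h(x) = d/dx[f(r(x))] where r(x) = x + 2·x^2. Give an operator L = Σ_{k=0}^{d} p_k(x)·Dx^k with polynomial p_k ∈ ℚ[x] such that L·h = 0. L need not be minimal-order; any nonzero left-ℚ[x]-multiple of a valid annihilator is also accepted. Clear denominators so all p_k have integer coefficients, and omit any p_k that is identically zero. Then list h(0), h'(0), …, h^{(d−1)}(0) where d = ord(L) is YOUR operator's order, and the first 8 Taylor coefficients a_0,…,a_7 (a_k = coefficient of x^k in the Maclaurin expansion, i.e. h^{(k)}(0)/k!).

f: a_k = 4, 4, 8, 12, 20, 32, 52, 84, …
Change of var in L_f (x↦r) gives L₀.
Derive L from L₀ (diff closure).
L = (8 + 42·x + 126·x^2 + 208·x^3 + 408·x^4 + 480·x^5 + 320·x^6) + (-1 - 5·x - 3·x^2 + 18·x^3 + 80·x^4 + 120·x^5 + 112·x^6 + 64·x^7)·Dx  (order 1).
h: a_k = 4, 32, 132, 496, 1680, 5688, 18396, 58496, …
ICs: h(0) = 4.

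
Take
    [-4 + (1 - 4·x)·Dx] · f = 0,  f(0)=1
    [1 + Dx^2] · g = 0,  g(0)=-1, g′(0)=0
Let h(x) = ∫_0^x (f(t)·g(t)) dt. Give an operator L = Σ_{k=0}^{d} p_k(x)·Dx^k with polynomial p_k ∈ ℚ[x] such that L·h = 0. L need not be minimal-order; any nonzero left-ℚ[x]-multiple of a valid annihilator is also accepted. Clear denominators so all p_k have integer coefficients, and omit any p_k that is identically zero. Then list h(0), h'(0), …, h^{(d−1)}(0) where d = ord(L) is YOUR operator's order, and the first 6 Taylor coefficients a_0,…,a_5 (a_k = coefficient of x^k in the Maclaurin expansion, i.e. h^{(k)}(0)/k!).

L = (-1 + 4·x)·Dx + 8·Dx^2 + (-1 + 4·x)·Dx^3  (order 3).
h: a_k = 0, -1, -2, -31/6, -31/2, -5953/120, …
ICs: h(0) = 0, h′(0) = -1, h′′(0) = -4.

f: a_k = 1, 4, 16, 64, 256, 1024, …
g: a_k = -1, 0, 1/2, 0, -1/24, 0, …
Product ⇒ symmetric product L₀, ord ≤ 2.
h=∫h₀ ⇒ L = L₀·Dx.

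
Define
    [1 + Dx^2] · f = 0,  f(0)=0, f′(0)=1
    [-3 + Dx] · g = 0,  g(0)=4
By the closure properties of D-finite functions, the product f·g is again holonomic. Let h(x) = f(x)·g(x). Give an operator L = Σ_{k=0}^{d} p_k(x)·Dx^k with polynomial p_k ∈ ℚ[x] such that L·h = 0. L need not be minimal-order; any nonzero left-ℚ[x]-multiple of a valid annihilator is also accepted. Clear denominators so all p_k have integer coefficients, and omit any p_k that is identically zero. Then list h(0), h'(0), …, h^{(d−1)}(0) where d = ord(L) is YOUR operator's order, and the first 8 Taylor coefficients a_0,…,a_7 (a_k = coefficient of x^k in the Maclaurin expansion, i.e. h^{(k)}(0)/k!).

L = 10 - 6·Dx + Dx^2  (order 2).
h: a_k = 0, 4, 12, 52/3, 16, 158/15, 26/5, 614/315, …
ICs: h(0) = 0, h′(0) = 4.

f: a_k = 0, 1, 0, -1/6, 0, 1/120, 0, -1/5040, …
g: a_k = 4, 12, 18, 18, 27/2, 81/10, 81/20, 243/140, …
f·g: L₀ = L_f ⊗_s L_g, ord ≤ 2·1.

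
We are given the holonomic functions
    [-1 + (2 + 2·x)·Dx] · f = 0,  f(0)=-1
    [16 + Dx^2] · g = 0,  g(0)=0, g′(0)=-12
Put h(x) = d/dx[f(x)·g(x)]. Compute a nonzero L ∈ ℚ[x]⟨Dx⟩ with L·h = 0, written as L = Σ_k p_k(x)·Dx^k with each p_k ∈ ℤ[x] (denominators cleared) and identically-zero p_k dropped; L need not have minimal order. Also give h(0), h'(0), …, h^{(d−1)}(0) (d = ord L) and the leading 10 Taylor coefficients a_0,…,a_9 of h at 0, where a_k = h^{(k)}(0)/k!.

L = (4733 + 17664·x + 25216·x^2 + 16384·x^3 + 4096·x^4) + (-244 - 756·x - 768·x^2 - 256·x^3)·Dx + (268 + 1048·x + 1548·x^2 + 1024·x^3 + 256·x^4)·Dx^2  (order 2).
h: a_k = 12, 12, -201/2, -61, 4661/32, 10683/160, -64235/768, -212773/6720, 4467413/172032, 1745959/221184, …
ICs: h(0) = 12, h′(0) = 12.

f: a_k = -1, -1/2, 1/8, -1/16, 5/128, -7/256, 21/1024, -33/2048, 429/32768, -715/65536, …
g: a_k = 0, -12, 0, 32, 0, -128/5, 0, 1024/105, 0, -2048/945, …
Product ⇒ symmetric product L₀, ord ≤ 2.
Differentiate: ansatz ord ≤ ord L₀ ⇒ L.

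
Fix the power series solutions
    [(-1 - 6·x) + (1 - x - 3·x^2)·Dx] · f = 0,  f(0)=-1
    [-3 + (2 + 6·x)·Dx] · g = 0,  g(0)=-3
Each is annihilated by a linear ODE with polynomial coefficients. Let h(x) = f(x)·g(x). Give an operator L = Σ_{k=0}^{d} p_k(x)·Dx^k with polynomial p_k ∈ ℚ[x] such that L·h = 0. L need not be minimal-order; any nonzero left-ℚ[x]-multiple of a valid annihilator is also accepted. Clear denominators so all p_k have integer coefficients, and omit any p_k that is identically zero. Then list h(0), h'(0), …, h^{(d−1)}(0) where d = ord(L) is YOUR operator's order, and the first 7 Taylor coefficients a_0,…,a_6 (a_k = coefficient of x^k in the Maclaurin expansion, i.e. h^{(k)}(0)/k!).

L = (5 + 15·x + 27·x^2) + (-2 - 4·x + 12·x^2 + 18·x^3)·Dx  (order 1).
h: a_k = 3, 15/2, 105/8, 651/16, 9033/128, 54417/256, 388533/1024, …
ICs: h(0) = 3.

f: a_k = -1, -1, -4, -7, -19, -40, -97, …
g: a_k = -3, -9/2, 27/8, -81/16, 1215/128, -5103/256, 45927/1024, …
L₀ := L_f ⊗_s L_g (sym. prod.), ord ≤ 1.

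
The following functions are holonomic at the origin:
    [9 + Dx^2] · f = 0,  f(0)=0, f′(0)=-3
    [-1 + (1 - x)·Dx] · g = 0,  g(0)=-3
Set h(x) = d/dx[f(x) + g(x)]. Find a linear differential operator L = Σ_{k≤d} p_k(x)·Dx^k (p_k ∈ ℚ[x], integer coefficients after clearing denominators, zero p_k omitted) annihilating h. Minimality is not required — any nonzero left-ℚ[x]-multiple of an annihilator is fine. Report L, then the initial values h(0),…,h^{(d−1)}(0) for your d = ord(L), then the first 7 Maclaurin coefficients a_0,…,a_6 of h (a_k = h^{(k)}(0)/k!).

f: a_k = 0, -3, 0, 9/2, 0, -81/40, 0, …
g: a_k = -3, -3, -3, -3, -3, -3, -3, …
Weyl lclm of L_f,L_g ⇒ L₀ (ord ≤ 3).
h₀' ⇒ L via d/dx closure of L₀.
L = (126 - 108·x + 54·x^2) + (-45 + 99·x - 81·x^2 + 27·x^3)·Dx + (14 - 12·x + 6·x^2)·Dx^2 + (-5 + 11·x - 9·x^2 + 3·x^3)·Dx^3  (order 3).
h: a_k = -6, -6, 9/2, -12, -201/8, -18, -1437/80, …
ICs: h(0) = -6, h′(0) = -6, h′′(0) = 9.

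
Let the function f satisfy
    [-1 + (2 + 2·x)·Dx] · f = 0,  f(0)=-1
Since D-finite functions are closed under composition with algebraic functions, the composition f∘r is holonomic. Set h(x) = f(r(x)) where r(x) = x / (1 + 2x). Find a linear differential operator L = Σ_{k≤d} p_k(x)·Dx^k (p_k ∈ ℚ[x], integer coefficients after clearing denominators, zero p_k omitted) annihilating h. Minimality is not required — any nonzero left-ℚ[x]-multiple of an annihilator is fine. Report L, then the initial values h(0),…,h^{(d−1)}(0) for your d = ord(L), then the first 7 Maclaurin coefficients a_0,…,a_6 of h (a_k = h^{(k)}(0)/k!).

f: a_k = -1, -1/2, 1/8, -1/16, 5/128, -7/256, 21/1024, …
Substitute x→r, Dx→(1/r')Dx; clear ⇒ L₀.
L = -1 + (2 + 10·x + 12·x^2)·Dx  (order 1).
h: a_k = -1, -1/2, 9/8, -41/16, 757/128, -3543/256, 33645/1024, …
ICs: h(0) = -1.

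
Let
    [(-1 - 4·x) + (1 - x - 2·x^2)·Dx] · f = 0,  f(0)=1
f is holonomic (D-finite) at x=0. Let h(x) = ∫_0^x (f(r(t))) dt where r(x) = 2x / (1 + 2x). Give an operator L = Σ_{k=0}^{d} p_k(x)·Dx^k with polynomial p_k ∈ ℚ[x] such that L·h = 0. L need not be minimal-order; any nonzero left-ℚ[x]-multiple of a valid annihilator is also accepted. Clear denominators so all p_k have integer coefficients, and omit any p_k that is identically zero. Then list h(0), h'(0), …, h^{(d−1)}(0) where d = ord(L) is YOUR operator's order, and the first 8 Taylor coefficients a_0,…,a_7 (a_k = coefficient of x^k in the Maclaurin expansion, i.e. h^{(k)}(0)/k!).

L = (2 + 20·x)·Dx + (-1 - 4·x + 4·x^2 + 16·x^3)·Dx^2  (order 2).
h: a_k = 0, 1, 1, 8/3, 0, 64/5, -64/3, 768/7, …
ICs: h(0) = 0, h′(0) = 1.

f: a_k = 1, 1, 3, 5, 11, 21, 43, 85, …
L₀ from L_f via x↦r, Dx↦r'^{-1}Dx.
∫: right-multiply L₀ by Dx.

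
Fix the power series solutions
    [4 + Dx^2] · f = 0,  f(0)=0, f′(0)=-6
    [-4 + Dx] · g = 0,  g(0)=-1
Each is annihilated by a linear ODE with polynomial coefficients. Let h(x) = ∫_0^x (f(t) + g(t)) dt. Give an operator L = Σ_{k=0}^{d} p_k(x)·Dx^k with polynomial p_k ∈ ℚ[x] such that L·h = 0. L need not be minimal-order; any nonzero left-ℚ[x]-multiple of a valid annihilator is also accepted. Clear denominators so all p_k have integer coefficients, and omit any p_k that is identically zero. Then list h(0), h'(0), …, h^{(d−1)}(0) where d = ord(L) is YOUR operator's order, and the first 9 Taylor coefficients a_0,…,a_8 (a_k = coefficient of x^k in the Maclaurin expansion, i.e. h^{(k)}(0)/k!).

L = -16·Dx + 4·Dx^2 - 4·Dx^3 + Dx^4  (order 4).
h: a_k = 0, -1, -5, -8/3, -5/3, -32/15, -14/9, -256/315, -25/63, …
ICs: h(0) = 0, h′(0) = -1, h′′(0) = -10, h′′′(0) = -16.

f: a_k = 0, -6, 0, 4, 0, -4/5, 0, 8/105, 0, …
g: a_k = -1, -4, -8, -32/3, -32/3, -128/15, -256/45, -1024/315, -512/315, …
Sum ⇒ L₀ = lclm(L_f,L_g) in ℚ(x)⟨Dx⟩.
h=∫₀ˣh₀: take L = L₀·Dx.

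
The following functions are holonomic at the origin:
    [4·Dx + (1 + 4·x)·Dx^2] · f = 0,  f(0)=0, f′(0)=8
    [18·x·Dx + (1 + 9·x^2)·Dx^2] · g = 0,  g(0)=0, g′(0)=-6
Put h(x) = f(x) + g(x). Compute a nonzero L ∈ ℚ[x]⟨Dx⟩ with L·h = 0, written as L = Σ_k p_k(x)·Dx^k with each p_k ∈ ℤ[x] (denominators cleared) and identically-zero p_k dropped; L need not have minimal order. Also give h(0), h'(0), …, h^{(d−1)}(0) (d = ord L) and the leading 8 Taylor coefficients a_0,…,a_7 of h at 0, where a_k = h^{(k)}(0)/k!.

f: a_k = 0, 8, -16, 128/3, -128, 2048/5, -4096/3, 32768/7, …
g: a_k = 0, -6, 0, 18, 0, -486/5, 0, 4374/7, …
Sum ⇒ L₀ = lclm(L_f,L_g) in ℚ(x)⟨Dx⟩.
L = (-36 - 432·x + 972·x^2 + 1296·x^3)·Dx + (-25 - 72·x - 189·x^2 + 1944·x^3 + 2592·x^4)·Dx^2 + (-2 + x + 36·x^2 + 81·x^3 + 486·x^4 + 648·x^5)·Dx^3  (order 3).
h: a_k = 0, 2, -16, 182/3, -128, 1562/5, -4096/3, 5306, …
ICs: h(0) = 0, h′(0) = 2, h′′(0) = -32.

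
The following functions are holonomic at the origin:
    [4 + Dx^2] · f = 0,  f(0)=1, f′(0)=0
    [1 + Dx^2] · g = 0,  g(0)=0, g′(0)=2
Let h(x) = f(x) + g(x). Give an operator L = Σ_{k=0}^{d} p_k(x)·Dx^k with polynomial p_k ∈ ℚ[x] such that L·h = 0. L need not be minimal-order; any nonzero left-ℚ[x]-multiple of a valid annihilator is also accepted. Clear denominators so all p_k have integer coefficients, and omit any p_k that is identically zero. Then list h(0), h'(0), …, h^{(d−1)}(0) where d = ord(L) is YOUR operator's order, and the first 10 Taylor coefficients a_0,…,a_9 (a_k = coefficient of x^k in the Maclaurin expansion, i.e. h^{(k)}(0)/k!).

f: a_k = 1, 0, -2, 0, 2/3, 0, -4/45, 0, 2/315, 0, …
g: a_k = 0, 2, 0, -1/3, 0, 1/60, 0, -1/2520, 0, 1/181440, …
h₀=f+g: left-lcm gives L₀, ord ≤ 4.
L = 4 + 5·Dx^2 + Dx^4  (order 4).
h: a_k = 1, 2, -2, -1/3, 2/3, 1/60, -4/45, -1/2520, 2/315, 1/181440, …
ICs: h(0) = 1, h′(0) = 2, h′′(0) = -4, h′′′(0) = -2.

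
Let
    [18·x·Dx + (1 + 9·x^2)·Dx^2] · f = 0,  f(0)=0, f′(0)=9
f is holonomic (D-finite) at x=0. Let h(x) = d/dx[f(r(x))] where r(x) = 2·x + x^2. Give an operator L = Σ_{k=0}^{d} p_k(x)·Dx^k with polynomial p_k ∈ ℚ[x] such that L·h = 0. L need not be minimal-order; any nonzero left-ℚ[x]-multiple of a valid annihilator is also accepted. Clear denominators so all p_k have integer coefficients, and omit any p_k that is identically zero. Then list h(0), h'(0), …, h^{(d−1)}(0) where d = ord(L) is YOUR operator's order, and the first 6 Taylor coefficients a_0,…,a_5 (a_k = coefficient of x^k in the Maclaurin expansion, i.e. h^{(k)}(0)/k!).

L = (-1 + 72·x + 144·x^2 + 108·x^3 + 27·x^4) + (1 + x + 36·x^2 + 72·x^3 + 45·x^4 + 9·x^5)·Dx  (order 1).
h: a_k = 18, 18, -648, -1296, 22518, 69822, …
ICs: h(0) = 18.

f: a_k = 0, 9, 0, -27, 0, 729/5, …
L₀ from L_f via x↦r, Dx↦r'^{-1}Dx.
Derive L from L₀ (diff closure).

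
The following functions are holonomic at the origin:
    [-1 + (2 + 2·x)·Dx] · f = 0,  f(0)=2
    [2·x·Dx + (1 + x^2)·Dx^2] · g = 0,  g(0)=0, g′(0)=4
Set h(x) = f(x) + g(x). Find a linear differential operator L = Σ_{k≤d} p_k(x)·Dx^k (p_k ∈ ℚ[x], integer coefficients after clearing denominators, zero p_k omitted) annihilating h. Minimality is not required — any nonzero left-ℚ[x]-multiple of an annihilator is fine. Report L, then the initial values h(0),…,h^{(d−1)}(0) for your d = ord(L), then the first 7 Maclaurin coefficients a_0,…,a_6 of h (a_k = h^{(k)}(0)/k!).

L = (-4 - 10·x + 12·x^2 + 6·x^3)·Dx + (-11 - 16·x + 10·x^2 + 48·x^3 + 21·x^4)·Dx^2 + (-2 + 6·x + 12·x^2 + 12·x^3 + 14·x^4 + 6·x^5)·Dx^3  (order 3).
h: a_k = 2, 5, -1/4, -29/24, -5/64, 547/640, -21/512, …
ICs: h(0) = 2, h′(0) = 5, h′′(0) = -1/2.

f: a_k = 2, 1, -1/4, 1/8, -5/64, 7/128, -21/512, …
g: a_k = 0, 4, 0, -4/3, 0, 4/5, 0, …
f+g: L₀ = lclm(L_f,L_g), ord ≤ 1+2.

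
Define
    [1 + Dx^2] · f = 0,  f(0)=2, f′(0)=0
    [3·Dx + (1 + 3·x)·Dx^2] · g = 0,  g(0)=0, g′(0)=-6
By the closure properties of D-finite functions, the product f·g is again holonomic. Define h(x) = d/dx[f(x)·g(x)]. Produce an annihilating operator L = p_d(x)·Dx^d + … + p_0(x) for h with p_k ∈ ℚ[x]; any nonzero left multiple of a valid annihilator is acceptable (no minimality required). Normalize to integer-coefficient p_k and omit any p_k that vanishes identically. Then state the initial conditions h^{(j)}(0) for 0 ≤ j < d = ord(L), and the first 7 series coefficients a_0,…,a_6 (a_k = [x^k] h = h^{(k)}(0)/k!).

f: a_k = 2, 0, -1, 0, 1/12, 0, -1/360, …
g: a_k = 0, -6, 9, -18, 81/2, -486/5, 243, …
Product ⇒ symmetric product L₀, ord ≤ 4.
Derive L from L₀ (diff closure).
L = (-8897 - 1764·x - 7722·x^2 - 14364·x^3 - 7533·x^4 + 5832·x^5 + 2916·x^6) + (-3432 - 13248·x - 12420·x^2 - 8100·x^3 + 9720·x^4 + 5832·x^5)·Dx + (-9100 - 3204·x - 11070·x^2 - 17064·x^3 - 6318·x^4 + 11664·x^5 + 5832·x^6)·Dx^2 + (-3432 - 13248·x - 12420·x^2 - 8100·x^3 + 9720·x^4 + 5832·x^5)·Dx^3 + (-203 - 1440·x - 3348·x^2 - 2700·x^3 + 1215·x^4 + 5832·x^5 + 2916·x^6)·Dx^4  (order 4).
h: a_k = -12, 36, -90, 288, -1769/2, 5355/2, -484679/60, …
ICs: h(0) = -12, h′(0) = 36, h′′(0) = -180, h′′′(0) = 1728.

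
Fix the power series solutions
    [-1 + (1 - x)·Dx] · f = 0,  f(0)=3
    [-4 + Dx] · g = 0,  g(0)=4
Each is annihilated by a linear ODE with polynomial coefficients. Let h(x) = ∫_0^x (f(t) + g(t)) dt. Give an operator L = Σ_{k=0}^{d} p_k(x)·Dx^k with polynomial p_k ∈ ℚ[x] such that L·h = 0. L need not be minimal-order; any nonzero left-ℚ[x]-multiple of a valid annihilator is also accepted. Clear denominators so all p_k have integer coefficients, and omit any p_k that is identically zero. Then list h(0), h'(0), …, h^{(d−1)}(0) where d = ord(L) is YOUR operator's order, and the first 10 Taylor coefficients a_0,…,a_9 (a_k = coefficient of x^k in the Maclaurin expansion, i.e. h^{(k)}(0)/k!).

L = (8 - 16·x)·Dx + (-14 + 32·x - 16·x^2)·Dx^2 + (3 - 7·x + 4·x^2)·Dx^3  (order 3).
h: a_k = 0, 7, 19/2, 35/3, 137/12, 137/15, 557/90, 1159/315, 5041/2520, 2993/2835, …
ICs: h(0) = 0, h′(0) = 7, h′′(0) = 19.

f: a_k = 3, 3, 3, 3, 3, 3, 3, 3, 3, 3, …
g: a_k = 4, 16, 32, 128/3, 128/3, 512/15, 1024/45, 4096/315, 2048/315, 8192/2835, …
Sum ⇒ L₀ = lclm(L_f,L_g) in ℚ(x)⟨Dx⟩.
∫: right-multiply L₀ by Dx.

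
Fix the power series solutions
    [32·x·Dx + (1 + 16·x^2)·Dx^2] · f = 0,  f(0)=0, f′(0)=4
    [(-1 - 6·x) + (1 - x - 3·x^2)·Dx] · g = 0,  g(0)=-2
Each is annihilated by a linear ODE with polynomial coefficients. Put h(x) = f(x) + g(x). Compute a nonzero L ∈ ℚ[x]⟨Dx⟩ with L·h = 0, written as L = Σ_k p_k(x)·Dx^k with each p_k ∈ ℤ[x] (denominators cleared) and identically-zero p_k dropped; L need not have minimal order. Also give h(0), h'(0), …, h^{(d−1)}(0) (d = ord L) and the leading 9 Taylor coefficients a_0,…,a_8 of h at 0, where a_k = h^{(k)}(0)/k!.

L = (128 - 512·x - 10560·x^2 - 25344·x^3 - 95904·x^4 - 41472·x^6)·Dx + (-37 - 208·x + 206·x^2 - 1476·x^3 - 24336·x^4 - 66528·x^5 - 6912·x^6 - 41472·x^7)·Dx^2 + (4 + 21·x + 198·x^2 + 90·x^3 + 1775·x^4 - 4080·x^5 - 6336·x^6 - 2304·x^7 - 6912·x^8)·Dx^3  (order 3).
h: a_k = -2, 2, -8, -106/3, -38, 624/5, -194, -19422/7, -1016, …
ICs: h(0) = -2, h′(0) = 2, h′′(0) = -16.

f: a_k = 0, 4, 0, -64/3, 0, 1024/5, 0, -16384/7, 0, …
g: a_k = -2, -2, -8, -14, -38, -80, -194, -434, -1016, …
f+g: L₀ = lclm(L_f,L_g), ord ≤ 2+1.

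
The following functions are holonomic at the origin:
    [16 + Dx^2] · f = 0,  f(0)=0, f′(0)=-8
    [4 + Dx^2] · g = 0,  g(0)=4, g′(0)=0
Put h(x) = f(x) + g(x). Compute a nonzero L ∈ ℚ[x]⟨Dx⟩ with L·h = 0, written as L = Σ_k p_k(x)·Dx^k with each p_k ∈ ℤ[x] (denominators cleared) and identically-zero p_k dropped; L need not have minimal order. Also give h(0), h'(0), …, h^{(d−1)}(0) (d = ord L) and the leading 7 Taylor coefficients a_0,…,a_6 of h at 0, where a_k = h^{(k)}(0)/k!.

f: a_k = 0, -8, 0, 64/3, 0, -256/15, 0, …
g: a_k = 4, 0, -8, 0, 8/3, 0, -16/45, …
f+g: L₀ = lclm(L_f,L_g), ord ≤ 2+2.
L = 64 + 20·Dx^2 + Dx^4  (order 4).
h: a_k = 4, -8, -8, 64/3, 8/3, -256/15, -16/45, …
ICs: h(0) = 4, h′(0) = -8, h′′(0) = -16, h′′′(0) = 128.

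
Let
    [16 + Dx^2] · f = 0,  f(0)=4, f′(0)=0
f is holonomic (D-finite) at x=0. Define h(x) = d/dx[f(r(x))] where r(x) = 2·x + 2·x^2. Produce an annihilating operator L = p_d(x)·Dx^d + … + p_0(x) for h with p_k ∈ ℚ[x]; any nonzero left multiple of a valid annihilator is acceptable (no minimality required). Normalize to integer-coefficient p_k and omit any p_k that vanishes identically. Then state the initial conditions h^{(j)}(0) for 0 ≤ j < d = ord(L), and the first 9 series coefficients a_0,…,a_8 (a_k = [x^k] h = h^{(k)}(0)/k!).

L = (76 + 512·x + 1536·x^2 + 2048·x^3 + 1024·x^4) + (-6 - 12·x)·Dx + (1 + 4·x + 4·x^2)·Dx^2  (order 2).
h: a_k = 0, -256, -768, 6656/3, 40960/3, 237568/15, -630784/15, -49135616/315, -4980736/35, …
ICs: h(0) = 0, h′(0) = -256.

f: a_k = 4, 0, -32, 0, 128/3, 0, -1024/45, 0, 2048/315, …
Substitute x→r, Dx→(1/r')Dx; clear ⇒ L₀.
Differentiate: ansatz ord ≤ ord L₀ ⇒ L.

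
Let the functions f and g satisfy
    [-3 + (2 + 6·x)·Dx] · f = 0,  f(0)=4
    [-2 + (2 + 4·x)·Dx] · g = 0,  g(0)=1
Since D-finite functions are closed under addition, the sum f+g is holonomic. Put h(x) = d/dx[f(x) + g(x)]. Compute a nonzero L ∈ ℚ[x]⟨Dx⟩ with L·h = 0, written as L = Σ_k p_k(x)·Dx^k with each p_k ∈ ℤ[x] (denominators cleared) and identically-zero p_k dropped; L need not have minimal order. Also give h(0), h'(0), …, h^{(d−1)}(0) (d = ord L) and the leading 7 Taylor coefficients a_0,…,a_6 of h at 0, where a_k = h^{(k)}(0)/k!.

L = -9 + (-15 - 36·x)·Dx + (-2 - 10·x - 12·x^2)·Dx^2  (order 2).
h: a_k = 7, -10, 87/4, -425/8, 8785/64, -46935/128, 512589/512, …
ICs: h(0) = 7, h′(0) = -10.

f: a_k = 4, 6, -9/2, 27/4, -405/32, 1701/64, -15309/256, …
g: a_k = 1, 1, -1/2, 1/2, -5/8, 7/8, -21/16, …
h₀=f+g: left-lcm gives L₀, ord ≤ 2.
Derive L from L₀ (diff closure).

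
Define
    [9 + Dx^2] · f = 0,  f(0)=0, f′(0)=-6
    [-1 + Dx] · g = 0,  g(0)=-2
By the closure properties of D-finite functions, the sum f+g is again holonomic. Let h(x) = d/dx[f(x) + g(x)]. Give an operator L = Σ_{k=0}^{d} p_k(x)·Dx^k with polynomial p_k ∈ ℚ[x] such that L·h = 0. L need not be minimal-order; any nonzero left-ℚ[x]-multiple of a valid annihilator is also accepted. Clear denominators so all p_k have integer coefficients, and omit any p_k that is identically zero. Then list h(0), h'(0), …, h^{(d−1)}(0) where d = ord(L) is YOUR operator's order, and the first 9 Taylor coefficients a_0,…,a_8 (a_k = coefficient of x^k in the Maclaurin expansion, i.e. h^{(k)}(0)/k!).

f: a_k = 0, -6, 0, 9, 0, -81/20, 0, 243/280, 0, …
g: a_k = -2, -2, -1, -1/3, -1/12, -1/60, -1/360, -1/2520, -1/20160, …
Sum ⇒ L₀ = lclm(L_f,L_g) in ℚ(x)⟨Dx⟩.
h₀' ⇒ L via d/dx closure of L₀.
L = 9 - 9·Dx + Dx^2 - Dx^3  (order 3).
h: a_k = -8, -2, 26, -1/3, -61/3, -1/60, 1093/180, -1/2520, -703/720, …
ICs: h(0) = -8, h′(0) = -2, h′′(0) = 52.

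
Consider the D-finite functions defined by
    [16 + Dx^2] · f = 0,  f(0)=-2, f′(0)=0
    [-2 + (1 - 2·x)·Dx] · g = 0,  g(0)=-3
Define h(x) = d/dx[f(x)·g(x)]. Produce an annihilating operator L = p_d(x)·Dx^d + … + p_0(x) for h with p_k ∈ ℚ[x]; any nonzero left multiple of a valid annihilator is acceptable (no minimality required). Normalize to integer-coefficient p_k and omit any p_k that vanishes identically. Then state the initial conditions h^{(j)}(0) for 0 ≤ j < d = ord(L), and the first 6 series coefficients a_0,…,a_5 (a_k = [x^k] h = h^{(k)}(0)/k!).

f: a_k = -2, 0, 16, 0, -64/3, 0, …
g: a_k = -3, -6, -12, -24, -48, -96, …
L₀ := L_f ⊗_s L_g (sym. prod.), ord ≤ 2.
Derive L from L₀ (diff closure).
L = (8 - 64·x + 64·x^2) + (-4 + 8·x)·Dx + (1 - 4·x + 4·x^2)·Dx^2  (order 2).
h: a_k = 12, -48, -144, -128, -320, -4864/5, …
ICs: h(0) = 12, h′(0) = -48.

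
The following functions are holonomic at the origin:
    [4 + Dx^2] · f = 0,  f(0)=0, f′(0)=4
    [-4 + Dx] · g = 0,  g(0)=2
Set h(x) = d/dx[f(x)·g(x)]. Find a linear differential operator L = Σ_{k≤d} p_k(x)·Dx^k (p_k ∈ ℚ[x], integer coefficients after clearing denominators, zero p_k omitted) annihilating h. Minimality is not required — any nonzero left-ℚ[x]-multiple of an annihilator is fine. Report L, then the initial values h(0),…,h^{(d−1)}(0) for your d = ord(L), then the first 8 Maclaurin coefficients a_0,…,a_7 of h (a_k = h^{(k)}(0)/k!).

f: a_k = 0, 4, 0, -8/3, 0, 8/15, 0, -16/315, …
g: a_k = 2, 8, 16, 64/3, 64/3, 256/15, 512/45, 2048/315, …
h₀=f·g: eliminate ⇒ L₀, order ≤ 2·1.
Differentiate: ansatz ord ≤ ord L₀ ⇒ L.
L = 20 - 8·Dx + Dx^2  (order 2).
h: a_k = 8, 64, 176, 256, 656/3, 1408/15, -928/45, -1024/15, …
ICs: h(0) = 8, h′(0) = 64.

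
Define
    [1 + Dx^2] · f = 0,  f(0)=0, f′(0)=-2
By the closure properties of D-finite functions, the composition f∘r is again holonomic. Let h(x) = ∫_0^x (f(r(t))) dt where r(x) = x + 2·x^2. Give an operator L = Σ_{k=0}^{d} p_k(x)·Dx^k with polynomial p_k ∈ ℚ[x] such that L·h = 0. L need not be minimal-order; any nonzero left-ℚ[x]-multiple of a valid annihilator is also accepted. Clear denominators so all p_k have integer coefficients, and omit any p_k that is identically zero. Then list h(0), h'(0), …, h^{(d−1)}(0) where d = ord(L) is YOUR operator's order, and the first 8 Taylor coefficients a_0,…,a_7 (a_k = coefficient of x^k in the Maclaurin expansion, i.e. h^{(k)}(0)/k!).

f: a_k = 0, -2, 0, 1/3, 0, -1/60, 0, 1/2520, …
f∘r: x↦r, Dx↦Dx/r' in L_f ⇒ L₀.
∫: right-multiply L₀ by Dx.
L = (1 + 12·x + 48·x^2 + 64·x^3)·Dx - 4·Dx^2 + (1 + 4·x)·Dx^3  (order 3).
h: a_k = 0, 0, -1, -4/3, 1/12, 2/5, 239/360, 5/14, …
ICs: h(0) = 0, h′(0) = 0, h′′(0) = -2.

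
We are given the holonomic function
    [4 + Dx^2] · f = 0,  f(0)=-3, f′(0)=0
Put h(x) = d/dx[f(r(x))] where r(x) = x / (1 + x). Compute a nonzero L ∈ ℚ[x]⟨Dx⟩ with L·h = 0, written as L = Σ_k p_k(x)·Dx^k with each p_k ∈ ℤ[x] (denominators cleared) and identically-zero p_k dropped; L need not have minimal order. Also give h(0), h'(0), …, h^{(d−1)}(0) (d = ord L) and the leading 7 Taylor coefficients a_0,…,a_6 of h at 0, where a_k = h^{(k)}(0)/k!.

f: a_k = -3, 0, 6, 0, -2, 0, 4/15, …
Change of var in L_f (x↦r) gives L₀.
h=h₀': d/dx-closure on L₀ ⇒ L.
L = (10 + 12·x + 6·x^2) + (6 + 18·x + 18·x^2 + 6·x^3)·Dx + (1 + 4·x + 6·x^2 + 4·x^3 + x^4)·Dx^2  (order 2).
h: a_k = 0, 12, -36, 64, -80, 308/5, 84/5, …
ICs: h(0) = 0, h′(0) = 12.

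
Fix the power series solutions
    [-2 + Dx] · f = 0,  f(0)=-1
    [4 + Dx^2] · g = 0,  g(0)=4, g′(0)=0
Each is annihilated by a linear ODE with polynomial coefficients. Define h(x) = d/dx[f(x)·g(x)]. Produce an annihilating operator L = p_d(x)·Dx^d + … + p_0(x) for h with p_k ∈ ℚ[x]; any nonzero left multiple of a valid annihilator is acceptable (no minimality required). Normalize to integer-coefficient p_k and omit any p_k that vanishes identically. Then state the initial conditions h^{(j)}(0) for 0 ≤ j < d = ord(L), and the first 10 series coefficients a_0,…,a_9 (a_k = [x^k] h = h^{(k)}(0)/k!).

L = 8 - 4·Dx + Dx^2  (order 2).
h: a_k = -8, 0, 32, 128/3, 64/3, 0, -256/45, -1024/315, -256/315, 0, …
ICs: h(0) = -8, h′(0) = 0.

f: a_k = -1, -2, -2, -4/3, -2/3, -4/15, -4/45, -8/315, -2/315, -4/2835, …
g: a_k = 4, 0, -8, 0, 8/3, 0, -16/45, 0, 8/315, 0, …
f·g: L₀ = L_f ⊗_s L_g, ord ≤ 1·2.
h₀' ⇒ L via d/dx closure of L₀.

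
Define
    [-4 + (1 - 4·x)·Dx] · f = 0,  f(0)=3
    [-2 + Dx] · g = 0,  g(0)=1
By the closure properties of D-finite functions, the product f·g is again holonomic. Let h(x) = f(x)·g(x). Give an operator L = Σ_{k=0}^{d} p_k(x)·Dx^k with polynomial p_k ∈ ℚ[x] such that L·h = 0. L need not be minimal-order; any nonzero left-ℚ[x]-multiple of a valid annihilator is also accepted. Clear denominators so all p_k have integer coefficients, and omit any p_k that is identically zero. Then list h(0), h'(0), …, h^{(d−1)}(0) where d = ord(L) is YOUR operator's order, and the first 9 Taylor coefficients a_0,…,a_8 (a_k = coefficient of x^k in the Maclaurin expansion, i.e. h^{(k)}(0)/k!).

f: a_k = 3, 12, 48, 192, 768, 3072, 12288, 49152, 196608, …
g: a_k = 1, 2, 2, 4/3, 2/3, 4/15, 4/45, 8/315, 2/315, …
Product ⇒ symmetric product L₀, ord ≤ 1.
L = (6 - 8·x) + (-1 + 4·x)·Dx  (order 1).
h: a_k = 3, 18, 78, 316, 1266, 25324/5, 303892/15, 2836328/35, 34035938/105, …
ICs: h(0) = 3.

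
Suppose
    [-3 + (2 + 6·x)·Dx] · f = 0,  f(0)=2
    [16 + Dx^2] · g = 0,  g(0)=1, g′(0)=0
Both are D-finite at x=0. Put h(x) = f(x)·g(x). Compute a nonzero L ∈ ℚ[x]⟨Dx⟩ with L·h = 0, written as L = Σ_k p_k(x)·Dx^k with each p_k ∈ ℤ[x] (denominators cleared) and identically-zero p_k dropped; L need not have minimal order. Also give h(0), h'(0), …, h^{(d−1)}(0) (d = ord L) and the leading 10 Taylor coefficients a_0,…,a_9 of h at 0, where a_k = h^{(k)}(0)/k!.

f: a_k = 2, 3, -9/4, 27/8, -405/64, 1701/128, -15309/512, 72171/1024, -2814669/16384, 14073345/32768, …
g: a_k = 1, 0, -8, 0, 32/3, 0, -256/45, 0, 512/315, 0, …
Sym-product of L_f,L_g gives L₀ (≤ ord 2).
L = (91 + 384·x + 576·x^2) + (-12 - 36·x)·Dx + (4 + 24·x + 36·x^2)·Dx^2  (order 2).
h: a_k = 2, 3, -73/4, -165/8, 6337/192, 2341/128, -337609/23040, -259579/15360, 82369729/5160960, -23827607/3440640, …
ICs: h(0) = 2, h′(0) = 3.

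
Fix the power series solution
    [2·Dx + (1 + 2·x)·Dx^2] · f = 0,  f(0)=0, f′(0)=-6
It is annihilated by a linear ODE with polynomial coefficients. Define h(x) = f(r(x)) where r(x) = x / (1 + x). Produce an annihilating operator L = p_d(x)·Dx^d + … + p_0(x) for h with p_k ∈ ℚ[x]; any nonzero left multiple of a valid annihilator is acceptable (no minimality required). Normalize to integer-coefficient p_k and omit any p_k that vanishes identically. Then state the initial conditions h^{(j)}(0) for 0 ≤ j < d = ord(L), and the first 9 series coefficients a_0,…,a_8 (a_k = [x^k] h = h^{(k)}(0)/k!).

f: a_k = 0, -6, 6, -8, 12, -96/5, 32, -384/7, 96, …
f∘r: x↦r, Dx↦Dx/r' in L_f ⇒ L₀.
L = (4 + 6·x)·Dx + (1 + 4·x + 3·x^2)·Dx^2  (order 2).
h: a_k = 0, -6, 12, -26, 60, -726/5, 364, -6558/7, 2460, …
ICs: h(0) = 0, h′(0) = -6.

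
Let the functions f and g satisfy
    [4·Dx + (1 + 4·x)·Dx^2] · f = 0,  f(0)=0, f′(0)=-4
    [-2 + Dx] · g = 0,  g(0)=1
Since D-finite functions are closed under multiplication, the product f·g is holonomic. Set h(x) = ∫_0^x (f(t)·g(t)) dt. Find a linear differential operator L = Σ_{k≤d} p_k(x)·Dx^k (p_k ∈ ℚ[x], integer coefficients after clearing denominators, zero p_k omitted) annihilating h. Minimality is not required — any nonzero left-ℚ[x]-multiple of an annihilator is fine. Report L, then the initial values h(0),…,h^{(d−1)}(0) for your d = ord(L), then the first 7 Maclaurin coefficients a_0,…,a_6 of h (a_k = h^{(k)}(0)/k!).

f: a_k = 0, -4, 8, -64/3, 64, -1024/5, 2048/3, …
g: a_k = 1, 2, 2, 4/3, 2/3, 4/15, 4/45, …
h₀=f·g: eliminate ⇒ L₀, order ≤ 2·1.
Integrate: L := L₀·Dx.
L = (-4 + 16·x)·Dx - 16·x·Dx^2 + (1 + 4·x)·Dx^3  (order 3).
h: a_k = 0, 0, -2, 0, -10/3, 32/5, -836/45, …
ICs: h(0) = 0, h′(0) = 0, h′′(0) = -4.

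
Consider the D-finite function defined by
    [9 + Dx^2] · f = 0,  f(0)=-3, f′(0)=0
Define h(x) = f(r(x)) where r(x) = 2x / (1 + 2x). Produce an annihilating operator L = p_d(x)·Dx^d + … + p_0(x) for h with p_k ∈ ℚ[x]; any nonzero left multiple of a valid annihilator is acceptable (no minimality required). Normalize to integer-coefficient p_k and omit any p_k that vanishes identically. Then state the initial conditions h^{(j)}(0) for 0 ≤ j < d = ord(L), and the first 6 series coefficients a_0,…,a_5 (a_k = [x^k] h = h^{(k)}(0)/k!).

L = 36 + (4 + 24·x + 48·x^2 + 32·x^3)·Dx + (1 + 8·x + 24·x^2 + 32·x^3 + 16·x^4)·Dx^2  (order 2).
h: a_k = -3, 0, 54, -216, 486, -432, …
ICs: h(0) = -3, h′(0) = 0.

f: a_k = -3, 0, 27/2, 0, -81/8, 0, …
Substitute x→r, Dx→(1/r')Dx; clear ⇒ L₀.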